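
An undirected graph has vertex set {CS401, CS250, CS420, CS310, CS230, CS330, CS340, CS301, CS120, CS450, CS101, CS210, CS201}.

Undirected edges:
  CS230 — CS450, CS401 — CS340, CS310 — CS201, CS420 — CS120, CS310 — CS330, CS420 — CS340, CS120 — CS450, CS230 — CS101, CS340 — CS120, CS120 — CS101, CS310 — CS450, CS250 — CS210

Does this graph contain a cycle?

DFS, tracking each vertex's parent; an edge to a visited non-parent vertex closes a cycle.
Start from CS230:
visit CS230 (parent –)
  visit CS450 (parent CS230)
    visit CS120 (parent CS450)
      CS120–CS450: parent, skip
      visit CS340 (parent CS120)
        visit CS401 (parent CS340)
          CS401–CS340: parent, skip
        CS340–CS120: parent, skip
        visit CS420 (parent CS340)
          CS420–CS340: parent, skip
          CS420–CS120: CS120 visited and ≠ parent → cycle
Cycle: CS120 – CS340 – CS420 – CS120.

Yes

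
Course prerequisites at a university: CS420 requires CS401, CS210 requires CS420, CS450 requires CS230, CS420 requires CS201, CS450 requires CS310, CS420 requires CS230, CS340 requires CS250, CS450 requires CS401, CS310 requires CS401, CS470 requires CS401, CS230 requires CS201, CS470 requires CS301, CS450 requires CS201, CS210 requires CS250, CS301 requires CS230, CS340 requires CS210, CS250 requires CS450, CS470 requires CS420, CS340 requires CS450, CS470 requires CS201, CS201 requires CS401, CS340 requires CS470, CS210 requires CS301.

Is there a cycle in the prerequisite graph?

DFS with white/gray/black marking, starting from CS301:
CS301 gray
  CS230 gray
    CS201 gray
      CS401 gray
      CS401 black
    CS201 black
  CS230 black
CS301 black
CS210 gray
  CS210→CS301: CS301 black — skip
  CS420 gray
    CS420→CS201: CS201 black — skip
    CS420→CS230: CS230 black — skip
    CS420→CS401: CS401 black — skip
  CS420 black
  CS250 gray
    CS450 gray
      CS450→CS401: CS401 black — skip
      CS310 gray
        CS310→CS401: CS401 black — skip
      CS310 black
      CS450→CS201: CS201 black — skip
      CS450→CS230: CS230 black — skip
    CS450 black
  CS250 black
CS210 black
CS470 gray
  CS470→CS201: CS201 black — skip
  CS470→CS401: CS401 black — skip
  CS470→CS301: CS301 black — skip
  CS470→CS420: CS420 black — skip
CS470 black
CS340 gray
  CS340→CS250: CS250 black — skip
  CS340→CS450: CS450 black — skip
  CS340→CS210: CS210 black — skip
  CS340→CS470: CS470 black — skip
CS340 black
Every edge goes to a white or black vertex — no back edge, so the graph is acyclic.

No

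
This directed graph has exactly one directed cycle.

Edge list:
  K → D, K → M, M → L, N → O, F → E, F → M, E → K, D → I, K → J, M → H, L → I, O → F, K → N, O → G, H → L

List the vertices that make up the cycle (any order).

E, F, K, N, O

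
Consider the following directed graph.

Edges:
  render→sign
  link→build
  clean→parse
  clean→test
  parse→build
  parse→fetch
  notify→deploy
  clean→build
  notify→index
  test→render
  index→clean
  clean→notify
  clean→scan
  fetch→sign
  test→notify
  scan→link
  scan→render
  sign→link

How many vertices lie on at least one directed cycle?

4

A vertex is on a directed cycle iff it belongs to a strongly connected component of size ≥ 2 (or has a self-loop).
The vertices on cycles are {test, clean, index, notify} — 4 in total.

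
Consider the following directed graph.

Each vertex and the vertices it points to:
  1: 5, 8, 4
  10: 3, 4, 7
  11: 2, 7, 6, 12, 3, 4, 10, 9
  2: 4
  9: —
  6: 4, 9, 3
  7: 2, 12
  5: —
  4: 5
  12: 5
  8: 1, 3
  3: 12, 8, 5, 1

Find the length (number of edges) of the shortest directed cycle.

For each vertex v, BFS finds the shortest path from v back to v.
The shortest such closed walk is 3 → 8 → 3, length 2.

2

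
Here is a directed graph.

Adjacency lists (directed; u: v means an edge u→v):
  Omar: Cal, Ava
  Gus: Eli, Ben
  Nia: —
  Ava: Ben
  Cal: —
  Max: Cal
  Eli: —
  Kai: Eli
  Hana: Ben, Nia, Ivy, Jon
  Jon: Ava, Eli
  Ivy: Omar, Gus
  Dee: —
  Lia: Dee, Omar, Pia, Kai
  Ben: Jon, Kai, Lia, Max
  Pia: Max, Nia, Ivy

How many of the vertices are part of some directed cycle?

8

A vertex is on a directed cycle iff it belongs to a strongly connected component of size ≥ 2 (or has a self-loop).
The vertices on cycles are {Ava, Ben, Gus, Ivy, Jon, Lia, Pia, Omar} — 8 in total.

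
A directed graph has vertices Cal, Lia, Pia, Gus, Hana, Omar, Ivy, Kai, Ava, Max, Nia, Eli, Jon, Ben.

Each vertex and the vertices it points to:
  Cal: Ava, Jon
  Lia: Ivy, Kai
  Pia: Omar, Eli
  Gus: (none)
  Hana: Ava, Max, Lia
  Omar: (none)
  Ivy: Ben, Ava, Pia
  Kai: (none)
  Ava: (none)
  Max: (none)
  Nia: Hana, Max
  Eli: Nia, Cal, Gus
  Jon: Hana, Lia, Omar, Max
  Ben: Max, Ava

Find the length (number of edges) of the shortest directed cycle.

For each vertex v, BFS finds the shortest path from v back to v.
The shortest such closed walk is Lia → Ivy → Pia → Eli → Cal → Jon → Lia, length 6.

6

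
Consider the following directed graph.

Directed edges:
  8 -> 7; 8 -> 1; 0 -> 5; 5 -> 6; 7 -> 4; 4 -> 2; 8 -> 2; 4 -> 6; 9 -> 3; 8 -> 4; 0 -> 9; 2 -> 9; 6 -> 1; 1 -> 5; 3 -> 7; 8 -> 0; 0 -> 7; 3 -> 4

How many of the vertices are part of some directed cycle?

8

A vertex is on a directed cycle iff it belongs to a strongly connected component of size ≥ 2 (or has a self-loop).
The vertices on cycles are {1, 2, 3, 4, 5, 6, 7, 9} — 8 in total.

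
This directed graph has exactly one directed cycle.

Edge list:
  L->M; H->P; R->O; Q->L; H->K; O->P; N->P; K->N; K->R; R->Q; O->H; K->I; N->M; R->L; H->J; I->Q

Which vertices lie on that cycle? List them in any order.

DFS with gray/black marking from O:
O gray
  P gray
  P black
  H gray
    H→P: P black — skip
    K gray
      N gray
        N→P: P black — skip
        M gray
        M black
      N black
      I gray
        Q gray
          L gray
            L→M: M black — skip
          L black
        Q black
      I black
      R gray
        R→Q: Q black — skip
        R→L: L black — skip
        R→O: O is gray → back edge
Back edge closes the cycle O → H → K → R → O; its vertices are {H, K, O, R}.

H, K, O, R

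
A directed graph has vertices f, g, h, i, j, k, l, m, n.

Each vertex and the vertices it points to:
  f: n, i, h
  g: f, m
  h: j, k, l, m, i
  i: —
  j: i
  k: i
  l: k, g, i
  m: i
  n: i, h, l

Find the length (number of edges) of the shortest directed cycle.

4

For each vertex v, BFS finds the shortest path from v back to v.
The shortest such closed walk is f → h → l → g → f, length 4.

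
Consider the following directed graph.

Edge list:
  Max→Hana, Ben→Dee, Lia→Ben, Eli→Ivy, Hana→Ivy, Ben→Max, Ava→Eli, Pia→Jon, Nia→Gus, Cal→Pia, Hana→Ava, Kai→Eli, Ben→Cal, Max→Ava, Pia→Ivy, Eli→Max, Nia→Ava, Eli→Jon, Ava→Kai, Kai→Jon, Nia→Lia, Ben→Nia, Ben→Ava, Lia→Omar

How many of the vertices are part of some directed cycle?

8

A vertex is on a directed cycle iff it belongs to a strongly connected component of size ≥ 2 (or has a self-loop).
The vertices on cycles are {Ava, Ben, Eli, Kai, Lia, Max, Nia, Hana} — 8 in total.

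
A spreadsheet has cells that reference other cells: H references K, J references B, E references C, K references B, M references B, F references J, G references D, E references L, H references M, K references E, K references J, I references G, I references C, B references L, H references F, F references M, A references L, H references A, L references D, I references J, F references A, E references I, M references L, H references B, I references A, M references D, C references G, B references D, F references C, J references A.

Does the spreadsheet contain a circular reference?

DFS with white/gray/black marking, starting from D:
D gray
D black
A gray
  L gray
    L→D: D black — skip
  L black
A black
B gray
  B→D: D black — skip
  B→L: L black — skip
B black
C gray
  G gray
    G→D: D black — skip
  G black
C black
E gray
  I gray
    I→C: C black — skip
    I→A: A black — skip
    I→G: G black — skip
    J gray
      J→B: B black — skip
      J→A: A black — skip
    J black
  I black
  E→C: C black — skip
  E→L: L black — skip
E black
F gray
  F→J: J black — skip
  F→C: C black — skip
  F→A: A black — skip
  M gray
    M→B: B black — skip
    M→D: D black — skip
    M→L: L black — skip
  M black
F black
H gray
  K gray
    K→J: J black — skip
    K→E: E black — skip
    K→B: B black — skip
  K black
  H→F: F black — skip
  H→M: M black — skip
  H→A: A black — skip
  H→B: B black — skip
H black
Every edge goes to a white or black vertex — no back edge, so the graph is acyclic.

No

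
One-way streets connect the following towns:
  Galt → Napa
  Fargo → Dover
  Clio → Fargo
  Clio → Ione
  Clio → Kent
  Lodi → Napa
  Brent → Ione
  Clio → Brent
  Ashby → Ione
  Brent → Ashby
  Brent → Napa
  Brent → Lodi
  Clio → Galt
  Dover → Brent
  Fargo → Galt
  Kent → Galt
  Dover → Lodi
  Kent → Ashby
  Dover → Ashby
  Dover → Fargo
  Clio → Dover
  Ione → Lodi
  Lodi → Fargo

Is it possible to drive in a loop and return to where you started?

Yes

DFS with white/gray/black marking, starting from Clio:
Clio gray
  Ione gray
    Lodi gray
      Napa gray
      Napa black
      Fargo gray
        Galt gray
          Galt→Napa: Napa black — skip
        Galt black
        Dover gray
          Dover→Lodi: Lodi is gray → back edge
Back edge found, so a cycle exists: Lodi → Fargo → Dover → Lodi.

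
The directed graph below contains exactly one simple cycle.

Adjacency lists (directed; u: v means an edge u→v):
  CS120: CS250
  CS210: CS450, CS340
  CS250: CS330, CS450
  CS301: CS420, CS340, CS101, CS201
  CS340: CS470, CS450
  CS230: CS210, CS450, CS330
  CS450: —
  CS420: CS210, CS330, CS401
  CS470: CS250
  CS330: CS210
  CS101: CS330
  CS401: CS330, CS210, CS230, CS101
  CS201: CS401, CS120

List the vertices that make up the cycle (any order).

CS210, CS250, CS330, CS340, CS470

DFS with gray/black marking from CS340:
CS340 gray
  CS470 gray
    CS250 gray
      CS330 gray
        CS210 gray
          CS450 gray
          CS450 black
          CS210→CS340: CS340 is gray → back edge
Back edge closes the cycle CS340 → CS470 → CS250 → CS330 → CS210 → CS340; its vertices are {CS210, CS250, CS330, CS340, CS470}.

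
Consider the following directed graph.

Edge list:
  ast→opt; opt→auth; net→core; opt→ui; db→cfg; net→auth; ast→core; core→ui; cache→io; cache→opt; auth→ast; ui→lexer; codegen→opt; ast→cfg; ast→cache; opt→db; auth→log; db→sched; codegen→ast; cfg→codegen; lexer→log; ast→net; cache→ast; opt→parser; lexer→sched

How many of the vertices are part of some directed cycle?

A vertex is on a directed cycle iff it belongs to a strongly connected component of size ≥ 2 (or has a self-loop).
The vertices on cycles are {db, ast, cfg, net, opt, auth, cache, codegen} — 8 in total.

8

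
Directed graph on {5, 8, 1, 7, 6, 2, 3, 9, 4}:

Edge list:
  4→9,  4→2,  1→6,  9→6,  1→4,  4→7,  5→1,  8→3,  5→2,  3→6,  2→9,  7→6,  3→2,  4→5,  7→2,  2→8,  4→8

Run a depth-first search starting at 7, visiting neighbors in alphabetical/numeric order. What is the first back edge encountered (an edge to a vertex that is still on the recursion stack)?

DFS from 7 (visiting neighbors in alphabetical/numeric order); mark gray on enter, black on exit:
7 gray
  2 gray
    8 gray
      3 gray
        3→2: 2 is gray → back edge
First back edge: 3 → 2.

3->2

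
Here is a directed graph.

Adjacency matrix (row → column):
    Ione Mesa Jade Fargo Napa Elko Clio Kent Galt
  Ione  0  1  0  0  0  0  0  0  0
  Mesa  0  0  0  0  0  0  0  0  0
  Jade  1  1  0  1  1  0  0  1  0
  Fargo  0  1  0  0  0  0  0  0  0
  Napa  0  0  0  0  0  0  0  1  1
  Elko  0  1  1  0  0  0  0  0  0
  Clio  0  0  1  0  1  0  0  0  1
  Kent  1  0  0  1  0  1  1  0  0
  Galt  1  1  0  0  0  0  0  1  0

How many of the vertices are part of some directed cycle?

A vertex is on a directed cycle iff it belongs to a strongly connected component of size ≥ 2 (or has a self-loop).
The vertices on cycles are {Clio, Elko, Galt, Jade, Kent, Napa} — 6 in total.

6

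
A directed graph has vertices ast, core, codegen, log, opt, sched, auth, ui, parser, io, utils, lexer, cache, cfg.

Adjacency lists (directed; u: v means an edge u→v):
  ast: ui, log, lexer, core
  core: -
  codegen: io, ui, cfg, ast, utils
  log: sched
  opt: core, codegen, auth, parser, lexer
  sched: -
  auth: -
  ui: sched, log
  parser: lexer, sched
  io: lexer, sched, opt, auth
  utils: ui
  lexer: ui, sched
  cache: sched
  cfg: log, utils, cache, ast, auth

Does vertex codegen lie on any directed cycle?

codegen is on a cycle iff codegen can reach itself via ≥1 edge.
codegen → io → opt → codegen — yes.

Yes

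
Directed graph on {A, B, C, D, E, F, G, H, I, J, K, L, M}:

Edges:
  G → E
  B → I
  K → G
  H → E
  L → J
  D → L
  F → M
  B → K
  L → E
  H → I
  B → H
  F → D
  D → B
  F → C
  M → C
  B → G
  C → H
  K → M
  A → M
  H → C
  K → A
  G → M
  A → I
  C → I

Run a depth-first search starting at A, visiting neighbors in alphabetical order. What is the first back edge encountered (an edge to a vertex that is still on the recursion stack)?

H→C

DFS from A (visiting neighbors in alphabetical order); mark gray on enter, black on exit:
A gray
  I gray
  I black
  M gray
    C gray
      H gray
        H→C: C is gray → back edge
First back edge: H → C.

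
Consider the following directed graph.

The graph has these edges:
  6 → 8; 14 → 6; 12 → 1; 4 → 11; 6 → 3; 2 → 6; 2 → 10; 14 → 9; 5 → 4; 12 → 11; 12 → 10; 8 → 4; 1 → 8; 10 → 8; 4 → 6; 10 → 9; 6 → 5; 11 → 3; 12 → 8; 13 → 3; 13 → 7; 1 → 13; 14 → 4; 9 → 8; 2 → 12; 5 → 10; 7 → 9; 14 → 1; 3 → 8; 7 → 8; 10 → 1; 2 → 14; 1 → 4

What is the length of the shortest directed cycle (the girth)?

3

For each vertex v, BFS finds the shortest path from v back to v.
The shortest such closed walk is 6 → 8 → 4 → 6, length 3.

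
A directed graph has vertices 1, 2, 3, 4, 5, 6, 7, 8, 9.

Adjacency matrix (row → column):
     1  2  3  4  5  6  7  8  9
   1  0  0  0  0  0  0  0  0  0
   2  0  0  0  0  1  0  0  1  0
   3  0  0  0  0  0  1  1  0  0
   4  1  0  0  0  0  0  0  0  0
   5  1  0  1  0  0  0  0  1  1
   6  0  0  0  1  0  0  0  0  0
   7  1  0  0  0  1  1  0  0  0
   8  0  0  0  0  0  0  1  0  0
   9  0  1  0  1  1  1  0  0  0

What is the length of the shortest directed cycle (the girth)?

For each vertex v, BFS finds the shortest path from v back to v.
The shortest such closed walk is 5 → 9 → 5, length 2.

2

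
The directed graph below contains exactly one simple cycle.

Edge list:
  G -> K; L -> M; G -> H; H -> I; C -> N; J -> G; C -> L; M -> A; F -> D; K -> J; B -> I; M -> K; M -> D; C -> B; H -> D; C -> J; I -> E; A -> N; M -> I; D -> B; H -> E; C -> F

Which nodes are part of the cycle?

G, J, K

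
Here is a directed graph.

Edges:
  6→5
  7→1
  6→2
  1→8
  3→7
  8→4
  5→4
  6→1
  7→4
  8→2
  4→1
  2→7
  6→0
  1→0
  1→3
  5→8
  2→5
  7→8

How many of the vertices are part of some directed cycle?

7

A vertex is on a directed cycle iff it belongs to a strongly connected component of size ≥ 2 (or has a self-loop).
The vertices on cycles are {1, 2, 3, 4, 5, 7, 8} — 7 in total.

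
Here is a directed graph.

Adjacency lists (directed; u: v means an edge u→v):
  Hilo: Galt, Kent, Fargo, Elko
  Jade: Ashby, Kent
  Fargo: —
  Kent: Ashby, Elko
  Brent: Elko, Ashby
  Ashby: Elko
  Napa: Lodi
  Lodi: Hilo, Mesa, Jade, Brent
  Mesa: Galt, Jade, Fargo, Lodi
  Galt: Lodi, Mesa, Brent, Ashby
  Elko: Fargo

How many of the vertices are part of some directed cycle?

4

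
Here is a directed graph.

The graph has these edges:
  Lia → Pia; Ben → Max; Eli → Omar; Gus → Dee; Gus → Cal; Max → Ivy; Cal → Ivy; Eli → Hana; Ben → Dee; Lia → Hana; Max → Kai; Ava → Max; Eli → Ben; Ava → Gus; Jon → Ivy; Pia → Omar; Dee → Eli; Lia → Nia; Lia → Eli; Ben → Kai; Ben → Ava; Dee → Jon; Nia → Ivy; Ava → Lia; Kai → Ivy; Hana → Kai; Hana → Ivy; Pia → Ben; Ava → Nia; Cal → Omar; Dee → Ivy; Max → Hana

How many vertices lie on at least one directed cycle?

7

A vertex is on a directed cycle iff it belongs to a strongly connected component of size ≥ 2 (or has a self-loop).
The vertices on cycles are {Ava, Ben, Dee, Eli, Gus, Lia, Pia} — 7 in total.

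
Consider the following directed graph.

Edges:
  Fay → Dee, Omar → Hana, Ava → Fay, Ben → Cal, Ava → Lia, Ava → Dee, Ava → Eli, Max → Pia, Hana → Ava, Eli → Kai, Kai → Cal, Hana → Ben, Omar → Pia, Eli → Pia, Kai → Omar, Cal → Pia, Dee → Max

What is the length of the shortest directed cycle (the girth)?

5

For each vertex v, BFS finds the shortest path from v back to v.
The shortest such closed walk is Hana → Ava → Eli → Kai → Omar → Hana, length 5.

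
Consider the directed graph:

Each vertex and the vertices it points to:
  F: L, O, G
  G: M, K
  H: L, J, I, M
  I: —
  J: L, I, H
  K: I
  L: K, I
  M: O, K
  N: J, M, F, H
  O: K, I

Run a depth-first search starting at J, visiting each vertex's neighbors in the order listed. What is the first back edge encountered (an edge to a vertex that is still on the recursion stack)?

DFS from J (visiting each vertex's neighbors in the order listed); mark gray on enter, black on exit:
J gray
  L gray
    K gray
      I gray
      I black
    K black
    L→I: I black — skip
  L black
  J→I: I black — skip
  H gray
    H→L: L black — skip
    H→J: J is gray → back edge
First back edge: H → J.

H->J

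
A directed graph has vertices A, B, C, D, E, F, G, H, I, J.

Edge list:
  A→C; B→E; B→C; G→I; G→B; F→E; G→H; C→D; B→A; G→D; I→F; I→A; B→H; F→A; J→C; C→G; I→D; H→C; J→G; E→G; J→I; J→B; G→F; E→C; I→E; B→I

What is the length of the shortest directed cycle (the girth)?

3

For each vertex v, BFS finds the shortest path from v back to v.
The shortest such closed walk is G → I → E → G, length 3.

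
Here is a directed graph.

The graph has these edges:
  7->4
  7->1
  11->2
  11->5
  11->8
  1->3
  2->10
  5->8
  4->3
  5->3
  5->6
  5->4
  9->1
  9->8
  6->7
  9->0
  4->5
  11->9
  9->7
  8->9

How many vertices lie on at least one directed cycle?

A vertex is on a directed cycle iff it belongs to a strongly connected component of size ≥ 2 (or has a self-loop).
The vertices on cycles are {4, 5, 6, 7, 8, 9} — 6 in total.

6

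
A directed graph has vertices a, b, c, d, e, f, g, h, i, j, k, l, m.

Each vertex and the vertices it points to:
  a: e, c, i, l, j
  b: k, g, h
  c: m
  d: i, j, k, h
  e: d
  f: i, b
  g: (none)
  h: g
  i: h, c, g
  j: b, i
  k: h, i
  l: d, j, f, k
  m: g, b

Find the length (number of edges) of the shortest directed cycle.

For each vertex v, BFS finds the shortest path from v back to v.
The shortest such closed walk is c → m → b → k → i → c, length 5.

5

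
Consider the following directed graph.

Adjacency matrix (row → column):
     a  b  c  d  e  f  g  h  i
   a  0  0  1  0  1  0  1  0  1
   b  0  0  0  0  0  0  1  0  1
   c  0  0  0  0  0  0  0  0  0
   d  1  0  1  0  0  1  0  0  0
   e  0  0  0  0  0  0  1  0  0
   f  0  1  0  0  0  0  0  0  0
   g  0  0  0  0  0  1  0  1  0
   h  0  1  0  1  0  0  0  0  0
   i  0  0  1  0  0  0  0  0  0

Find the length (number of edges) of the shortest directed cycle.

3

For each vertex v, BFS finds the shortest path from v back to v.
The shortest such closed walk is g → f → b → g, length 3.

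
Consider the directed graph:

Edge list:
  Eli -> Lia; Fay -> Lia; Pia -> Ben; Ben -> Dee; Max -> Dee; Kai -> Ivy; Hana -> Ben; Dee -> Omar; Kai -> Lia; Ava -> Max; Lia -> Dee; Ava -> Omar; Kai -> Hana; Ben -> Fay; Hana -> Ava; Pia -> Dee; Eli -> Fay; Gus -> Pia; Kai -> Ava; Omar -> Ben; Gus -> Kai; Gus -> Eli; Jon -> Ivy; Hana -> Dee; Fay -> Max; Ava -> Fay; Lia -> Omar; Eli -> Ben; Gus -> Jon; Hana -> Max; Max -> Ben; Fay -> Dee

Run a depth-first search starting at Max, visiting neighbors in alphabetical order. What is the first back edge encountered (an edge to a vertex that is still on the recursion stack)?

Omar→Ben

DFS from Max (visiting neighbors in alphabetical order); mark gray on enter, black on exit:
Max gray
  Ben gray
    Dee gray
      Omar gray
        Omar→Ben: Ben is gray → back edge
First back edge: Omar → Ben.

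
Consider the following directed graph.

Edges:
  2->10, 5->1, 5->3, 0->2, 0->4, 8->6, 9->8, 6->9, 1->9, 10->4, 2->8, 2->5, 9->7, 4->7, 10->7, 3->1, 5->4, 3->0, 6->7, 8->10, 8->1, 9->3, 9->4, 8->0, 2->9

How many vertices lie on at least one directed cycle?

A vertex is on a directed cycle iff it belongs to a strongly connected component of size ≥ 2 (or has a self-loop).
The vertices on cycles are {0, 1, 2, 3, 5, 6, 8, 9} — 8 in total.

8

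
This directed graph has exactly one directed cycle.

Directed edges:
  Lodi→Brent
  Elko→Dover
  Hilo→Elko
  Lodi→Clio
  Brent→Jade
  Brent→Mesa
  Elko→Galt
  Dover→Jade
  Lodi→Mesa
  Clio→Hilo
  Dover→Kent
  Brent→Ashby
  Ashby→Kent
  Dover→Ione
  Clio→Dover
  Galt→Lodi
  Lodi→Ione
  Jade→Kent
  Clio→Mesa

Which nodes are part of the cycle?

Clio, Elko, Galt, Hilo, Lodi

DFS with gray/black marking from Elko:
Elko gray
  Galt gray
    Lodi gray
      Mesa gray
      Mesa black
      Ione gray
      Ione black
      Clio gray
        Clio→Mesa: Mesa black — skip
        Dover gray
          Dover→Ione: Ione black — skip
          Jade gray
            Kent gray
            Kent black
          Jade black
          Dover→Kent: Kent black — skip
        Dover black
        Hilo gray
          Hilo→Elko: Elko is gray → back edge
Back edge closes the cycle Elko → Galt → Lodi → Clio → Hilo → Elko; its vertices are {Clio, Elko, Galt, Hilo, Lodi}.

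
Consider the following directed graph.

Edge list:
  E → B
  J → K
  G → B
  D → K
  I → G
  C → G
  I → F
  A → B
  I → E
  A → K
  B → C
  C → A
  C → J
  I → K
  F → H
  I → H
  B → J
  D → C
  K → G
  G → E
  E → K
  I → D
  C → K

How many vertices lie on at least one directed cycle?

A vertex is on a directed cycle iff it belongs to a strongly connected component of size ≥ 2 (or has a self-loop).
The vertices on cycles are {A, B, C, E, G, J, K} — 7 in total.

7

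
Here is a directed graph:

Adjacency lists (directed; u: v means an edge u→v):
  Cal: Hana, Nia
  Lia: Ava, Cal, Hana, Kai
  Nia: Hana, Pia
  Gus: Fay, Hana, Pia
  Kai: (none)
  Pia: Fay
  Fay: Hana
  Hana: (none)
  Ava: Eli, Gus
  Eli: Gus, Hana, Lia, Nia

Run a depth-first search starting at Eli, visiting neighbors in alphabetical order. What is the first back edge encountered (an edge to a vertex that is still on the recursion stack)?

DFS from Eli (visiting neighbors in alphabetical order); mark gray on enter, black on exit:
Eli gray
  Gus gray
    Fay gray
      Hana gray
      Hana black
    Fay black
    Gus→Hana: Hana black — skip
    Pia gray
      Pia→Fay: Fay black — skip
    Pia black
  Gus black
  Eli→Hana: Hana black — skip
  Lia gray
    Ava gray
      Ava→Eli: Eli is gray → back edge
First back edge: Ava → Eli.

Ava->Eli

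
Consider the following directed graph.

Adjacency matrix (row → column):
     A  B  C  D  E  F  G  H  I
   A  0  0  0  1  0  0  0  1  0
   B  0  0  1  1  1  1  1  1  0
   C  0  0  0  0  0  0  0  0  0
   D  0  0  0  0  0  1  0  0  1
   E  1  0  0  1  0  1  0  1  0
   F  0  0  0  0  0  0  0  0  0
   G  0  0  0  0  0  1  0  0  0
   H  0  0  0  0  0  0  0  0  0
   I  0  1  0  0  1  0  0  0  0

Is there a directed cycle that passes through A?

Yes

A is on a cycle iff A can reach itself via ≥1 edge.
A → D → I → E → A — yes.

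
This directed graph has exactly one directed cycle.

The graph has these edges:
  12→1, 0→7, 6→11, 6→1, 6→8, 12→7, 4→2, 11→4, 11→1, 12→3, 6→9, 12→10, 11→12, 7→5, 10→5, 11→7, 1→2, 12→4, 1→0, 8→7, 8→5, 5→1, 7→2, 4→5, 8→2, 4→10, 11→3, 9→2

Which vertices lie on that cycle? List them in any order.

0, 1, 5, 7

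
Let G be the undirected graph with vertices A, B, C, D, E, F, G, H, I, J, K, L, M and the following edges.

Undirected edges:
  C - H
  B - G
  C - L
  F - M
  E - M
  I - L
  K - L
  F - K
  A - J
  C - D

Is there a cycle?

No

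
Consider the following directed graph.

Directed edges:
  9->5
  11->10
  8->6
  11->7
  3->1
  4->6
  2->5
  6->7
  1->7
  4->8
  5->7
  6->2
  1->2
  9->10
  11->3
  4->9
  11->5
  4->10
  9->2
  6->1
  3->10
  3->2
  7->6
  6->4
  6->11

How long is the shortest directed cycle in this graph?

2

For each vertex v, BFS finds the shortest path from v back to v.
The shortest such closed walk is 6 → 4 → 6, length 2.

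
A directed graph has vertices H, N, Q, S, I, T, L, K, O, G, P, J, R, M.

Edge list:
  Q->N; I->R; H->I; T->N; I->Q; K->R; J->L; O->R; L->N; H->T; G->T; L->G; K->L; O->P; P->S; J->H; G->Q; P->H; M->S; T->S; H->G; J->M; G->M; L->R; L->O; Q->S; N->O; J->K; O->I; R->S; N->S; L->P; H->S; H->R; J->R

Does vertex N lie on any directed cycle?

N is on a cycle iff N can reach itself via ≥1 edge.
N → O → I → Q → N — yes.

Yes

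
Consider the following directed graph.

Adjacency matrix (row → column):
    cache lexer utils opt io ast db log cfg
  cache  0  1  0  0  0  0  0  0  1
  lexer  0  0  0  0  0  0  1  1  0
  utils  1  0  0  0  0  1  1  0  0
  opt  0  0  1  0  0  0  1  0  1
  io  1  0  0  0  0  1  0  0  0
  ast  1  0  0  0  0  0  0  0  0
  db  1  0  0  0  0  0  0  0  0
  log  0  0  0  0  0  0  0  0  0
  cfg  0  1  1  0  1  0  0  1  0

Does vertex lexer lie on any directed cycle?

Yes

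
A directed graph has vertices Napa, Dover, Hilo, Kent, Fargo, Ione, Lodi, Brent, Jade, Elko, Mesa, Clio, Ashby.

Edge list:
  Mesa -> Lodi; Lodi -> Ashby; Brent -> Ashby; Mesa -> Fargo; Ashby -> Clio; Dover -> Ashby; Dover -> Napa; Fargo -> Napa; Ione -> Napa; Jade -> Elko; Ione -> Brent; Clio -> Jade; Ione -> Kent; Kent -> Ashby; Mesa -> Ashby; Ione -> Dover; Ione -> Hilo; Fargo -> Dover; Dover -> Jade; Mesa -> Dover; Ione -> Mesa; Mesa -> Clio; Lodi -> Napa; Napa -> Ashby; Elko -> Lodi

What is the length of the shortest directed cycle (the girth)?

5

For each vertex v, BFS finds the shortest path from v back to v.
The shortest such closed walk is Lodi → Ashby → Clio → Jade → Elko → Lodi, length 5.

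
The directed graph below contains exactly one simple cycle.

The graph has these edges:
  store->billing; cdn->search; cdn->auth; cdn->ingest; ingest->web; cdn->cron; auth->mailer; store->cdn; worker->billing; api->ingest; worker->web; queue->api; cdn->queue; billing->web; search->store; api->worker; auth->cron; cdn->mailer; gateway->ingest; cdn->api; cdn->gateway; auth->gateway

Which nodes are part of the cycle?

cdn, store, search

DFS with gray/black marking from cdn:
cdn gray
  cron gray
  cron black
  api gray
    ingest gray
      web gray
      web black
    ingest black
    worker gray
      worker→web: web black — skip
      billing gray
        billing→web: web black — skip
      billing black
    worker black
  api black
  search gray
    store gray
      store→billing: billing black — skip
      store→cdn: cdn is gray → back edge
Back edge closes the cycle cdn → search → store → cdn; its vertices are {cdn, store, search}.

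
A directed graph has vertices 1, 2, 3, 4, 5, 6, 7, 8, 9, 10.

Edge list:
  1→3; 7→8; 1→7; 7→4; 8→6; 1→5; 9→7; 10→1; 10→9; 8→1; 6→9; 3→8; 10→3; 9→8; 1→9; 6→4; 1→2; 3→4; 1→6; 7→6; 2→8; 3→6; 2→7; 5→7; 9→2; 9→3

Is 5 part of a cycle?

Yes

5 is on a cycle iff 5 can reach itself via ≥1 edge.
5 → 7 → 8 → 1 → 5 — yes.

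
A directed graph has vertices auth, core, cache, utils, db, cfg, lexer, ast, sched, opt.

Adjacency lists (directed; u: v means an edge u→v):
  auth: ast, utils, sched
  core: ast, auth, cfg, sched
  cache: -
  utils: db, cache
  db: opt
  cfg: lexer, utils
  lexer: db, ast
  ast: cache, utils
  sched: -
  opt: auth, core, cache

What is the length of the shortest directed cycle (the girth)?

For each vertex v, BFS finds the shortest path from v back to v.
The shortest such closed walk is opt → auth → utils → db → opt, length 4.

4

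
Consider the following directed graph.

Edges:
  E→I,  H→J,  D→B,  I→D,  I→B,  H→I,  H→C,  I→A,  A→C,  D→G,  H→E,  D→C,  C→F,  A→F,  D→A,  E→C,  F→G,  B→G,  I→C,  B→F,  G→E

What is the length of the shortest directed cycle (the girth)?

For each vertex v, BFS finds the shortest path from v back to v.
The shortest such closed walk is I → D → G → E → I, length 4.

4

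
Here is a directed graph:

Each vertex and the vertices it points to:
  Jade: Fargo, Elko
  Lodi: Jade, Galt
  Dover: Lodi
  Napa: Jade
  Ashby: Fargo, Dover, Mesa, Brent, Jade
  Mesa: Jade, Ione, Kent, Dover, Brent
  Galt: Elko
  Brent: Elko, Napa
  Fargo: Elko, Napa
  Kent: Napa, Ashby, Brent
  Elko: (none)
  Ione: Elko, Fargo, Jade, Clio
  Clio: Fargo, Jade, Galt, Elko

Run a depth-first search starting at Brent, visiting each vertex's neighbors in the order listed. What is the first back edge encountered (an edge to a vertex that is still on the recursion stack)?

Fargo->Napa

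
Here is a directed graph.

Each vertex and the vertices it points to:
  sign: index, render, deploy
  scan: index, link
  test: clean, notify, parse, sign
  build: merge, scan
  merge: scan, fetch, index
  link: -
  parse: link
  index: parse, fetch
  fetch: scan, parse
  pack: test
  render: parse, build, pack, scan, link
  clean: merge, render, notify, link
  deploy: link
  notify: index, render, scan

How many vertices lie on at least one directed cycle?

9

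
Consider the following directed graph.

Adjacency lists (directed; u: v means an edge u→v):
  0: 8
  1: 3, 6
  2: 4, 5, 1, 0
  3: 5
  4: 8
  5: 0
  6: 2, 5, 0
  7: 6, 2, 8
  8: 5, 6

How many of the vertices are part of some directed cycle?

8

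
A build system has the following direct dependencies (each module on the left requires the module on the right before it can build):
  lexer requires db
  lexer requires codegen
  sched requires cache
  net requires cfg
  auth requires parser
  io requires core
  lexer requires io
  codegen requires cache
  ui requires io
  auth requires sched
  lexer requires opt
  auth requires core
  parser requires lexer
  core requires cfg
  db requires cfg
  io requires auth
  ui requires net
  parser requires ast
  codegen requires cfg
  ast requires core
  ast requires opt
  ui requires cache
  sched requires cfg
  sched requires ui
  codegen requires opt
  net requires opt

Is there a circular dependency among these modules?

DFS with white/gray/black marking, starting from cfg:
cfg gray
cfg black
opt gray
opt black
codegen gray
  codegen→cfg: cfg black — skip
  codegen→opt: opt black — skip
  cache gray
  cache black
codegen black
core gray
  core→cfg: cfg black — skip
core black
sched gray
  ui gray
    net gray
      net→cfg: cfg black — skip
      net→opt: opt black — skip
    net black
    ui→cache: cache black — skip
    io gray
      auth gray
        parser gray
          ast gray
            ast→core: core black — skip
            ast→opt: opt black — skip
          ast black
          lexer gray
            lexer→codegen: codegen black — skip
            lexer→opt: opt black — skip
            lexer→io: io is gray → back edge
Back edge found, so a cycle exists: io → auth → parser → lexer → io.

Yes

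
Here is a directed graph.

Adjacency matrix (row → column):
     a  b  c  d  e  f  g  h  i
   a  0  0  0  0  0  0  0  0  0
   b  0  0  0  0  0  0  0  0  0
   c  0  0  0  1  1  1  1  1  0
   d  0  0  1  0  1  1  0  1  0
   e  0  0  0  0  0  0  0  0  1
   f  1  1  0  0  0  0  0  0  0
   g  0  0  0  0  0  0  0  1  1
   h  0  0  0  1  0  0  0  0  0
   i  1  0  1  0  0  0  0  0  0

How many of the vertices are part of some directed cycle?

6

A vertex is on a directed cycle iff it belongs to a strongly connected component of size ≥ 2 (or has a self-loop).
The vertices on cycles are {c, d, e, g, h, i} — 6 in total.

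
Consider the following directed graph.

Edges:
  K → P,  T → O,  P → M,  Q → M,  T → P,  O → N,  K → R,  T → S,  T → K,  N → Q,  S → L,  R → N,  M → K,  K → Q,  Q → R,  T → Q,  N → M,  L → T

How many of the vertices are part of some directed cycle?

A vertex is on a directed cycle iff it belongs to a strongly connected component of size ≥ 2 (or has a self-loop).
The vertices on cycles are {K, L, M, N, P, Q, R, S, T} — 9 in total.

9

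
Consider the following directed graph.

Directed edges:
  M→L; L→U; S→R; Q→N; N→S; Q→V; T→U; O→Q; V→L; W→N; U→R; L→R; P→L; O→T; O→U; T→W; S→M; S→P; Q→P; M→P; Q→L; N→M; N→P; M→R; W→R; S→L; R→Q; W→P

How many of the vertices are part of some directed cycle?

A vertex is on a directed cycle iff it belongs to a strongly connected component of size ≥ 2 (or has a self-loop).
The vertices on cycles are {L, M, N, P, Q, R, S, U, V} — 9 in total.

9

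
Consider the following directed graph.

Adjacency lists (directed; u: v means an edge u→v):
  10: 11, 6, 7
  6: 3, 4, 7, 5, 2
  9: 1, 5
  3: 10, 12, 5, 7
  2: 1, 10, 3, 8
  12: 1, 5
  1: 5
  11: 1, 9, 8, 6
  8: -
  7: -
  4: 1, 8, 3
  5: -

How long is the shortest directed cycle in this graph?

3

For each vertex v, BFS finds the shortest path from v back to v.
The shortest such closed walk is 6 → 2 → 10 → 6, length 3.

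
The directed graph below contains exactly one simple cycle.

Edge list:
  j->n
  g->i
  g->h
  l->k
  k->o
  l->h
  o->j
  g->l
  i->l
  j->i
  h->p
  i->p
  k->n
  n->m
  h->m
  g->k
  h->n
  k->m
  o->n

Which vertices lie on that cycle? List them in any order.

DFS with gray/black marking from l:
l gray
  k gray
    o gray
      n gray
        m gray
        m black
      n black
      j gray
        i gray
          p gray
          p black
          i→l: l is gray → back edge
Back edge closes the cycle l → k → o → j → i → l; its vertices are {i, j, k, l, o}.

i, j, k, l, o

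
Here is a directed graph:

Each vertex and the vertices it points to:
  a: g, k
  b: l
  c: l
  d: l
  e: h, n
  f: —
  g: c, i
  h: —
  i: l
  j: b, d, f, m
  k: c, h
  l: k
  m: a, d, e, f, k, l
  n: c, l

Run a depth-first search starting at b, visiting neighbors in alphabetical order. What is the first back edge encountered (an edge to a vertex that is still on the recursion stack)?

c->l

DFS from b (visiting neighbors in alphabetical order); mark gray on enter, black on exit:
b gray
  l gray
    k gray
      c gray
        c→l: l is gray → back edge
First back edge: c → l.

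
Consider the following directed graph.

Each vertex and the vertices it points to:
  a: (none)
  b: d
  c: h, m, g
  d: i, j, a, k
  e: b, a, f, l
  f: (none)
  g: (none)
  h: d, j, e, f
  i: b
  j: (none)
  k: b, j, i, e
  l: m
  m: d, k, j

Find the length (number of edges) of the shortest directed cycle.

For each vertex v, BFS finds the shortest path from v back to v.
The shortest such closed walk is d → k → b → d, length 3.

3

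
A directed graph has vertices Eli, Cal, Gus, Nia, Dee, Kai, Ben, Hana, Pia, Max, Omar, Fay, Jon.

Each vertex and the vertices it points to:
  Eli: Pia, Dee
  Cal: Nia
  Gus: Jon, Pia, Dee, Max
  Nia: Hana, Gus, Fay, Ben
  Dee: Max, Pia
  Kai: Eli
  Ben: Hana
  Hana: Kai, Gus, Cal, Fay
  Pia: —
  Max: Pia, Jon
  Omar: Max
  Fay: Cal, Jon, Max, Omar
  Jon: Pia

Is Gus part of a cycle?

Gus lies on a cycle iff there is a path from Gus back to itself.
Exploring from Gus, it never reaches itself; equivalently, its strongly connected component is a singleton.

No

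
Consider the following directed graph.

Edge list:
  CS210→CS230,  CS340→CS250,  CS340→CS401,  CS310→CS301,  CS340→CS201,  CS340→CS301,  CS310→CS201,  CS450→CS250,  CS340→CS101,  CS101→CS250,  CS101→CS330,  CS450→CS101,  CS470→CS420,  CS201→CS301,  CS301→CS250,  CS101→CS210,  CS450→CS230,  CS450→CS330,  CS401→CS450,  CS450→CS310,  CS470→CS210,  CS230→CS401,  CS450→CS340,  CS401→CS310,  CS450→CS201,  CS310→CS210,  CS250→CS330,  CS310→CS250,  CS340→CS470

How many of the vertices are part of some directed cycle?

8

A vertex is on a directed cycle iff it belongs to a strongly connected component of size ≥ 2 (or has a self-loop).
The vertices on cycles are {CS101, CS210, CS230, CS310, CS340, CS401, CS450, CS470} — 8 in total.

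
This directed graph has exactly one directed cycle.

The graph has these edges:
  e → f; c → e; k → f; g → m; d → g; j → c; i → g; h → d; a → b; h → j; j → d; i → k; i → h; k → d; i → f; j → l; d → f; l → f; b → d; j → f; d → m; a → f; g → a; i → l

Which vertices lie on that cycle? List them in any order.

a, b, d, g

DFS with gray/black marking from d:
d gray
  f gray
  f black
  m gray
  m black
  g gray
    a gray
      b gray
        b→d: d is gray → back edge
Back edge closes the cycle d → g → a → b → d; its vertices are {a, b, d, g}.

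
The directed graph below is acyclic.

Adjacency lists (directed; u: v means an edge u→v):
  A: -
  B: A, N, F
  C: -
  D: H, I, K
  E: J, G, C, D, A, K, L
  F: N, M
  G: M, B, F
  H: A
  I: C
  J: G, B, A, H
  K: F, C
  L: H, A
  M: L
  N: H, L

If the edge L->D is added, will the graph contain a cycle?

Adding L→D creates a cycle iff D can already reach L.
Path from D: D → K → F → N → L.
So D → … → L → D is a cycle.

Yes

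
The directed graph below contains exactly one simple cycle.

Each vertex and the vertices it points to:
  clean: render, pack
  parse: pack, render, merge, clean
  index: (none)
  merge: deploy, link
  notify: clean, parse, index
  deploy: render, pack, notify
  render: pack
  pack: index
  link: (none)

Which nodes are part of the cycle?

merge, parse, deploy, notify

DFS with gray/black marking from parse:
parse gray
  pack gray
    index gray
    index black
  pack black
  render gray
    render→pack: pack black — skip
  render black
  merge gray
    deploy gray
      deploy→render: render black — skip
      deploy→pack: pack black — skip
      notify gray
        clean gray
          clean→render: render black — skip
          clean→pack: pack black — skip
        clean black
        notify→parse: parse is gray → back edge
Back edge closes the cycle parse → merge → deploy → notify → parse; its vertices are {merge, parse, deploy, notify}.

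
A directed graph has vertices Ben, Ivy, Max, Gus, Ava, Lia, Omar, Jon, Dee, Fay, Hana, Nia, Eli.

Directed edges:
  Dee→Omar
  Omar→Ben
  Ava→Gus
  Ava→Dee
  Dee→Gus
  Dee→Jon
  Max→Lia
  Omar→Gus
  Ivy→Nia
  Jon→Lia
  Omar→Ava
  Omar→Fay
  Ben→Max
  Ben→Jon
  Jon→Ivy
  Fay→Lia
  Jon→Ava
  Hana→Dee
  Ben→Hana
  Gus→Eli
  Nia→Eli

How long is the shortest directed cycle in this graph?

3

For each vertex v, BFS finds the shortest path from v back to v.
The shortest such closed walk is Omar → Ava → Dee → Omar, length 3.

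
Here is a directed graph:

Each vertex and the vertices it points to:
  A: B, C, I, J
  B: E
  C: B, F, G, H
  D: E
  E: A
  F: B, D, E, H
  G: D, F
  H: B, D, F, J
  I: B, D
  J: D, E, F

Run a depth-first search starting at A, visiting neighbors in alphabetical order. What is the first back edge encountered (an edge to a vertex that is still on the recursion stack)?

E->A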